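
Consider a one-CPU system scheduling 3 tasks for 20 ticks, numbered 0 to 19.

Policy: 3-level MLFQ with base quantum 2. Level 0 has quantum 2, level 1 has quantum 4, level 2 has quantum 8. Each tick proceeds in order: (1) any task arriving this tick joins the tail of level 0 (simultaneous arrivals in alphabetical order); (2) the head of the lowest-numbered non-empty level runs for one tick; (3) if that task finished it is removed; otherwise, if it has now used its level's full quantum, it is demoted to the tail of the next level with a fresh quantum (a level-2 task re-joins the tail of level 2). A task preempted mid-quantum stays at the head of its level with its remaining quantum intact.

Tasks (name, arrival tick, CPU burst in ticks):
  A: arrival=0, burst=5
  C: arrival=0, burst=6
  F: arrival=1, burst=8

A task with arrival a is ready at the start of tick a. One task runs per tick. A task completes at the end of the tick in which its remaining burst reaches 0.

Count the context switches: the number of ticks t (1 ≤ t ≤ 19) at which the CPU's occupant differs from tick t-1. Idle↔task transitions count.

t=0: L0/L1/L2 = AC/-/- → run A
t=1: L0/L1/L2 = ACF/-/- → run A
t=2: L0/L1/L2 = CF/A/- → run C
t=3: L0/L1/L2 = CF/A/- → run C
t=4: L0/L1/L2 = F/AC/- → run F
t=5: L0/L1/L2 = F/AC/- → run F
t=6: L0/L1/L2 = -/ACF/- → run A
t=7: L0/L1/L2 = -/ACF/- → run A
t=8: L0/L1/L2 = -/ACF/- → run A
t=9: L0/L1/L2 = -/CF/- → run C
t=10: L0/L1/L2 = -/CF/- → run C
t=11: L0/L1/L2 = -/CF/- → run C
t=12: L0/L1/L2 = -/CF/- → run C
t=13: L0/L1/L2 = -/F/- → run F
t=14: L0/L1/L2 = -/F/- → run F
t=15: L0/L1/L2 = -/F/- → run F
t=16: L0/L1/L2 = -/F/- → run F
t=17: L0/L1/L2 = -/-/F → run F
t=18: L0/L1/L2 = -/-/F → run F
t=19: (idle)

context switches = 6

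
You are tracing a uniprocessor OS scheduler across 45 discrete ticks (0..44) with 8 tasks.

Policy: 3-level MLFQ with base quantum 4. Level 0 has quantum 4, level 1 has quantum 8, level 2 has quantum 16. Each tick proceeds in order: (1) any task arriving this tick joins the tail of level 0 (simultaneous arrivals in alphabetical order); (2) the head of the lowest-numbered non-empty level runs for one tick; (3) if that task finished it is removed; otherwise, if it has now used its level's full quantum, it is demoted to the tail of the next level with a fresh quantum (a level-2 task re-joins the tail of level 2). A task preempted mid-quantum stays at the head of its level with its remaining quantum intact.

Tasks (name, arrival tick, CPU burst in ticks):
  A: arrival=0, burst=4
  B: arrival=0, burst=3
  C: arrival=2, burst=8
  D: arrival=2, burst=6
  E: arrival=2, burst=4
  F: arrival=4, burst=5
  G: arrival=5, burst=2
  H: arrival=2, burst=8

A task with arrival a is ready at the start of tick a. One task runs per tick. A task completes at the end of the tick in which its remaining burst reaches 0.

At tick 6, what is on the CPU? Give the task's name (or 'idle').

running at tick 6 = B

t=0: L0/L1/L2 = AB/-/- → run A
t=1: L0/L1/L2 = AB/-/- → run A
t=2: L0/L1/L2 = ABCDEH/-/- → run A
t=3: L0/L1/L2 = ABCDEH/-/- → run A
t=4: L0/L1/L2 = BCDEHF/-/- → run B
t=5: L0/L1/L2 = BCDEHFG/-/- → run B
t=6: L0/L1/L2 = BCDEHFG/-/- → run B
t=7: L0/L1/L2 = CDEHFG/-/- → run C
t=8: L0/L1/L2 = CDEHFG/-/- → run C
t=9: L0/L1/L2 = CDEHFG/-/- → run C
t=10: L0/L1/L2 = CDEHFG/-/- → run C
t=11: L0/L1/L2 = DEHFG/C/- → run D
t=12: L0/L1/L2 = DEHFG/C/- → run D
t=13: L0/L1/L2 = DEHFG/C/- → run D
t=14: L0/L1/L2 = DEHFG/C/- → run D
t=15: L0/L1/L2 = EHFG/CD/- → run E
t=16: L0/L1/L2 = EHFG/CD/- → run E
t=17: L0/L1/L2 = EHFG/CD/- → run E
t=18: L0/L1/L2 = EHFG/CD/- → run E
t=19: L0/L1/L2 = HFG/CD/- → run H
t=20: L0/L1/L2 = HFG/CD/- → run H
t=21: L0/L1/L2 = HFG/CD/- → run H
t=22: L0/L1/L2 = HFG/CD/- → run H
t=23: L0/L1/L2 = FG/CDH/- → run F
t=24: L0/L1/L2 = FG/CDH/- → run F
t=25: L0/L1/L2 = FG/CDH/- → run F
t=26: L0/L1/L2 = FG/CDH/- → run F
t=27: L0/L1/L2 = G/CDHF/- → run G
t=28: L0/L1/L2 = G/CDHF/- → run G
t=29: L0/L1/L2 = -/CDHF/- → run C
t=30: L0/L1/L2 = -/CDHF/- → run C
t=31: L0/L1/L2 = -/CDHF/- → run C
t=32: L0/L1/L2 = -/CDHF/- → run C
t=33: L0/L1/L2 = -/DHF/- → run D
t=34: L0/L1/L2 = -/DHF/- → run D
t=35: L0/L1/L2 = -/HF/- → run H
t=36: L0/L1/L2 = -/HF/- → run H
t=37: L0/L1/L2 = -/HF/- → run H
t=38: L0/L1/L2 = -/HF/- → run H
t=39: L0/L1/L2 = -/F/- → run F
t=40: (idle)
t=41: (idle)
t=42: (idle)
t=43: (idle)
t=44: (idle)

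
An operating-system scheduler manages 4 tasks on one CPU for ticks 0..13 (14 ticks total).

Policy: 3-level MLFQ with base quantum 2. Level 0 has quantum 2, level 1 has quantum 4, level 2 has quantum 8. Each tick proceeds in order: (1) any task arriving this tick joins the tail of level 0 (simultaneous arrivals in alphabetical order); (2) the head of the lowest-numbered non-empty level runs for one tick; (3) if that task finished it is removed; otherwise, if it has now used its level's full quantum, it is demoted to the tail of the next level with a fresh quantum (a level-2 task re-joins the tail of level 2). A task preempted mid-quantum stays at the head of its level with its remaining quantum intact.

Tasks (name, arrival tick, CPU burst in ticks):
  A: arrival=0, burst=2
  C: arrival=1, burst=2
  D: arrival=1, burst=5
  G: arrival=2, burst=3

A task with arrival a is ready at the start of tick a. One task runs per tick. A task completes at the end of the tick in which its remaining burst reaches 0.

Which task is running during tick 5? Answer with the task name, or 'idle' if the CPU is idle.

t=0: L0/L1/L2 = A/-/- → run A
t=1: L0/L1/L2 = ACD/-/- → run A
t=2: L0/L1/L2 = CDG/-/- → run C
t=3: L0/L1/L2 = CDG/-/- → run C
t=4: L0/L1/L2 = DG/-/- → run D
t=5: L0/L1/L2 = DG/-/- → run D
t=6: L0/L1/L2 = G/D/- → run G
t=7: L0/L1/L2 = G/D/- → run G
t=8: L0/L1/L2 = -/DG/- → run D
t=9: L0/L1/L2 = -/DG/- → run D
t=10: L0/L1/L2 = -/DG/- → run D
t=11: L0/L1/L2 = -/G/- → run G
t=12: (idle)
t=13: (idle)

running at tick 5 = D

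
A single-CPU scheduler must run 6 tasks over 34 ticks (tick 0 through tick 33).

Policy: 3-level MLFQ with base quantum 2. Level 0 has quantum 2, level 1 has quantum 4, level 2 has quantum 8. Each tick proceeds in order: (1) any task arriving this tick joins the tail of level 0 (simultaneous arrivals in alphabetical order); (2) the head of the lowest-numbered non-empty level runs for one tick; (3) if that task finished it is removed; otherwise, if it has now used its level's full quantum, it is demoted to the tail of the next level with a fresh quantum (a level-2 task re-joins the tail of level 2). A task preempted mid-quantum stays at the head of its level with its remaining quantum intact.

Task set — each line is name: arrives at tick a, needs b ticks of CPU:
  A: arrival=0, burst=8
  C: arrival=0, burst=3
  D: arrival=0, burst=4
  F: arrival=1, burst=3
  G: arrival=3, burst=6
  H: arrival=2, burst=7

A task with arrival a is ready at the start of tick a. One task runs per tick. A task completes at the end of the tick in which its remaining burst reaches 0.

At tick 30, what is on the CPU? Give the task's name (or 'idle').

running at tick 30 = H

t=0: L0/L1/L2 = ACD/-/- → run A
t=1: L0/L1/L2 = ACDF/-/- → run A
t=2: L0/L1/L2 = CDFH/A/- → run C
t=3: L0/L1/L2 = CDFHG/A/- → run C
t=4: L0/L1/L2 = DFHG/AC/- → run D
t=5: L0/L1/L2 = DFHG/AC/- → run D
t=6: L0/L1/L2 = FHG/ACD/- → run F
t=7: L0/L1/L2 = FHG/ACD/- → run F
t=8: L0/L1/L2 = HG/ACDF/- → run H
t=9: L0/L1/L2 = HG/ACDF/- → run H
t=10: L0/L1/L2 = G/ACDFH/- → run G
t=11: L0/L1/L2 = G/ACDFH/- → run G
t=12: L0/L1/L2 = -/ACDFHG/- → run A
t=13: L0/L1/L2 = -/ACDFHG/- → run A
t=14: L0/L1/L2 = -/ACDFHG/- → run A
t=15: L0/L1/L2 = -/ACDFHG/- → run A
t=16: L0/L1/L2 = -/CDFHG/A → run C
t=17: L0/L1/L2 = -/DFHG/A → run D
t=18: L0/L1/L2 = -/DFHG/A → run D
t=19: L0/L1/L2 = -/FHG/A → run F
t=20: L0/L1/L2 = -/HG/A → run H
t=21: L0/L1/L2 = -/HG/A → run H
t=22: L0/L1/L2 = -/HG/A → run H
t=23: L0/L1/L2 = -/HG/A → run H
t=24: L0/L1/L2 = -/G/AH → run G
t=25: L0/L1/L2 = -/G/AH → run G
t=26: L0/L1/L2 = -/G/AH → run G
t=27: L0/L1/L2 = -/G/AH → run G
t=28: L0/L1/L2 = -/-/AH → run A
t=29: L0/L1/L2 = -/-/AH → run A
t=30: L0/L1/L2 = -/-/H → run H
t=31: (idle)
t=32: (idle)
t=33: (idle)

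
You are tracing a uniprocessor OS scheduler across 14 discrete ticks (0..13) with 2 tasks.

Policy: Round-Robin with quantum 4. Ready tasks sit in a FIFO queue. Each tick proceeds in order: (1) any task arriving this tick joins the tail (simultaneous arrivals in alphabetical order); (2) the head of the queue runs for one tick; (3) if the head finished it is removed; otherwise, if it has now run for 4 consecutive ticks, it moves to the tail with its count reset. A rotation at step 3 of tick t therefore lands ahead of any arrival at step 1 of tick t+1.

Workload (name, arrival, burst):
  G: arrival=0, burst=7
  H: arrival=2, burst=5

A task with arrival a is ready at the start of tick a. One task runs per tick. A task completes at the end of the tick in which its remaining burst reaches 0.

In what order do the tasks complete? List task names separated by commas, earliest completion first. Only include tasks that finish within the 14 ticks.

completion order = G, H

t=0: queue=[G] q_used=0 → run G
t=1: queue=[G] q_used=1 → run G
t=2: queue=[G,H] q_used=2 → run G
t=3: queue=[G,H] q_used=3 → run G
t=4: queue=[H,G] q_used=0 → run H
t=5: queue=[H,G] q_used=1 → run H
t=6: queue=[H,G] q_used=2 → run H
t=7: queue=[H,G] q_used=3 → run H
t=8: queue=[G,H] q_used=0 → run G
t=9: queue=[G,H] q_used=1 → run G
t=10: queue=[G,H] q_used=2 → run G
t=11: queue=[H] q_used=0 → run H
t=12: (idle)
t=13: (idle)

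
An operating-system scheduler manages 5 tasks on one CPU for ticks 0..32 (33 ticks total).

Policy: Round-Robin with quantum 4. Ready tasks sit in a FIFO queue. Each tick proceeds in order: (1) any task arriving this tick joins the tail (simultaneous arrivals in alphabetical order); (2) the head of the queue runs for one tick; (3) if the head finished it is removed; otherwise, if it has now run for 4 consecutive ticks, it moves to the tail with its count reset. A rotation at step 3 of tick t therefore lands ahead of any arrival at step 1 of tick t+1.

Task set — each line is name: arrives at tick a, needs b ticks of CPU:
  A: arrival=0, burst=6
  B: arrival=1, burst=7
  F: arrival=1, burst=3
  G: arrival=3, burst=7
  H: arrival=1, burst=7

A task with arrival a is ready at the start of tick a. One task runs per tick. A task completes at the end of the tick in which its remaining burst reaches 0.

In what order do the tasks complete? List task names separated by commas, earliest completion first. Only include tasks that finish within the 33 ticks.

completion order = F, A, B, H, G

t=0: queue=[A] q_used=0 → run A
t=1: queue=[A,B,F,H] q_used=1 → run A
t=2: queue=[A,B,F,H] q_used=2 → run A
t=3: queue=[A,B,F,H,G] q_used=3 → run A
t=4: queue=[B,F,H,G,A] q_used=0 → run B
t=5: queue=[B,F,H,G,A] q_used=1 → run B
t=6: queue=[B,F,H,G,A] q_used=2 → run B
t=7: queue=[B,F,H,G,A] q_used=3 → run B
t=8: queue=[F,H,G,A,B] q_used=0 → run F
t=9: queue=[F,H,G,A,B] q_used=1 → run F
t=10: queue=[F,H,G,A,B] q_used=2 → run F
t=11: queue=[H,G,A,B] q_used=0 → run H
t=12: queue=[H,G,A,B] q_used=1 → run H
t=13: queue=[H,G,A,B] q_used=2 → run H
t=14: queue=[H,G,A,B] q_used=3 → run H
t=15: queue=[G,A,B,H] q_used=0 → run G
t=16: queue=[G,A,B,H] q_used=1 → run G
t=17: queue=[G,A,B,H] q_used=2 → run G
t=18: queue=[G,A,B,H] q_used=3 → run G
t=19: queue=[A,B,H,G] q_used=0 → run A
t=20: queue=[A,B,H,G] q_used=1 → run A
t=21: queue=[B,H,G] q_used=0 → run B
t=22: queue=[B,H,G] q_used=1 → run B
t=23: queue=[B,H,G] q_used=2 → run B
t=24: queue=[H,G] q_used=0 → run H
t=25: queue=[H,G] q_used=1 → run H
t=26: queue=[H,G] q_used=2 → run H
t=27: queue=[G] q_used=0 → run G
t=28: queue=[G] q_used=1 → run G
t=29: queue=[G] q_used=2 → run G
t=30: (idle)
t=31: (idle)
t=32: (idle)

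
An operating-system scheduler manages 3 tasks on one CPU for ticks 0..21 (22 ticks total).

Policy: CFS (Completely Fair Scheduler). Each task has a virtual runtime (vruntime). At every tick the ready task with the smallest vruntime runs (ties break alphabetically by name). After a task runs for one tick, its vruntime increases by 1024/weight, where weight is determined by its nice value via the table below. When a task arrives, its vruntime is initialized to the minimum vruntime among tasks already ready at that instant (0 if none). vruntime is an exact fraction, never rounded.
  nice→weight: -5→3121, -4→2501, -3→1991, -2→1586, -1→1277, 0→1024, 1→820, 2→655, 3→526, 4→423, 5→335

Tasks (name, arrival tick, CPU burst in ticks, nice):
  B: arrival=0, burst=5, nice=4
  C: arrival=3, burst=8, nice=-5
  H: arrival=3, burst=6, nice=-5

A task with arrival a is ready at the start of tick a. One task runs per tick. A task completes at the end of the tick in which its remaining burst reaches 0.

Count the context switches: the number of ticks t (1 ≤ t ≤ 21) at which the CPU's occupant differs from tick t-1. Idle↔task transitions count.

t=0: vr[B=0] → run B
t=1: vr[B=1024/423] → run B
t=2: vr[B=2048/423] → run B
t=3: vr[B=1024/141 C=1024/141 H=1024/141] → run B
t=4: vr[B=4096/423 C=1024/141 H=1024/141] → run C
t=5: vr[B=4096/423 C=3340288/440061 H=1024/141] → run H
t=6: vr[B=4096/423 C=3340288/440061 H=3340288/440061] → run C
t=7: vr[B=4096/423 C=3484672/440061 H=3340288/440061] → run H
t=8: vr[B=4096/423 C=3484672/440061 H=3484672/440061] → run C
t=9: vr[B=4096/423 C=3629056/440061 H=3484672/440061] → run H
t=10: vr[B=4096/423 C=3629056/440061 H=3629056/440061] → run C
t=11: vr[B=4096/423 C=3773440/440061 H=3629056/440061] → run H
t=12: vr[B=4096/423 C=3773440/440061 H=3773440/440061] → run C
t=13: vr[B=4096/423 C=3917824/440061 H=3773440/440061] → run H
t=14: vr[B=4096/423 C=3917824/440061 H=3917824/440061] → run C
t=15: vr[B=4096/423 C=4062208/440061 H=3917824/440061] → run H
t=16: vr[B=4096/423 C=4062208/440061] → run C
t=17: vr[B=4096/423 C=4206592/440061] → run C
t=18: vr[B=4096/423] → run B
t=19: (idle)
t=20: (idle)
t=21: (idle)

context switches = 15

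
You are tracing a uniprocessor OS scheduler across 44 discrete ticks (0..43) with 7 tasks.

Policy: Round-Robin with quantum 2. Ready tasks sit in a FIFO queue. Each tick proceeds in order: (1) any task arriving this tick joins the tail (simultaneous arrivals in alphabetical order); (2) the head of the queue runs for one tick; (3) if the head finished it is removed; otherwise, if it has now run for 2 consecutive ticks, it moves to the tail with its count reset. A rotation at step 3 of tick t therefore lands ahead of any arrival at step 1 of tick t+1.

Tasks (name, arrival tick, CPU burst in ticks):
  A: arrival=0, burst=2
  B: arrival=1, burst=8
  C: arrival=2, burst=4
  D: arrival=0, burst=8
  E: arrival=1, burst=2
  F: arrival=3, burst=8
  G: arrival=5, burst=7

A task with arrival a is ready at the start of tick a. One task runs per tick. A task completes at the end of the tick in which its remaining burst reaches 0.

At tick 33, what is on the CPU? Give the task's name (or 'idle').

running at tick 33 = G

t=0: queue=[A,D] q_used=0 → run A
t=1: queue=[A,D,B,E] q_used=1 → run A
t=2: queue=[D,B,E,C] q_used=0 → run D
t=3: queue=[D,B,E,C,F] q_used=1 → run D
t=4: queue=[B,E,C,F,D] q_used=0 → run B
t=5: queue=[B,E,C,F,D,G] q_used=1 → run B
t=6: queue=[E,C,F,D,G,B] q_used=0 → run E
t=7: queue=[E,C,F,D,G,B] q_used=1 → run E
t=8: queue=[C,F,D,G,B] q_used=0 → run C
t=9: queue=[C,F,D,G,B] q_used=1 → run C
t=10: queue=[F,D,G,B,C] q_used=0 → run F
t=11: queue=[F,D,G,B,C] q_used=1 → run F
t=12: queue=[D,G,B,C,F] q_used=0 → run D
t=13: queue=[D,G,B,C,F] q_used=1 → run D
t=14: queue=[G,B,C,F,D] q_used=0 → run G
t=15: queue=[G,B,C,F,D] q_used=1 → run G
t=16: queue=[B,C,F,D,G] q_used=0 → run B
t=17: queue=[B,C,F,D,G] q_used=1 → run B
t=18: queue=[C,F,D,G,B] q_used=0 → run C
t=19: queue=[C,F,D,G,B] q_used=1 → run C
t=20: queue=[F,D,G,B] q_used=0 → run F
t=21: queue=[F,D,G,B] q_used=1 → run F
t=22: queue=[D,G,B,F] q_used=0 → run D
t=23: queue=[D,G,B,F] q_used=1 → run D
t=24: queue=[G,B,F,D] q_used=0 → run G
t=25: queue=[G,B,F,D] q_used=1 → run G
t=26: queue=[B,F,D,G] q_used=0 → run B
t=27: queue=[B,F,D,G] q_used=1 → run B
t=28: queue=[F,D,G,B] q_used=0 → run F
t=29: queue=[F,D,G,B] q_used=1 → run F
t=30: queue=[D,G,B,F] q_used=0 → run D
t=31: queue=[D,G,B,F] q_used=1 → run D
t=32: queue=[G,B,F] q_used=0 → run G
t=33: queue=[G,B,F] q_used=1 → run G
t=34: queue=[B,F,G] q_used=0 → run B
t=35: queue=[B,F,G] q_used=1 → run B
t=36: queue=[F,G] q_used=0 → run F
t=37: queue=[F,G] q_used=1 → run F
t=38: queue=[G] q_used=0 → run G
t=39: (idle)
t=40: (idle)
t=41: (idle)
t=42: (idle)
t=43: (idle)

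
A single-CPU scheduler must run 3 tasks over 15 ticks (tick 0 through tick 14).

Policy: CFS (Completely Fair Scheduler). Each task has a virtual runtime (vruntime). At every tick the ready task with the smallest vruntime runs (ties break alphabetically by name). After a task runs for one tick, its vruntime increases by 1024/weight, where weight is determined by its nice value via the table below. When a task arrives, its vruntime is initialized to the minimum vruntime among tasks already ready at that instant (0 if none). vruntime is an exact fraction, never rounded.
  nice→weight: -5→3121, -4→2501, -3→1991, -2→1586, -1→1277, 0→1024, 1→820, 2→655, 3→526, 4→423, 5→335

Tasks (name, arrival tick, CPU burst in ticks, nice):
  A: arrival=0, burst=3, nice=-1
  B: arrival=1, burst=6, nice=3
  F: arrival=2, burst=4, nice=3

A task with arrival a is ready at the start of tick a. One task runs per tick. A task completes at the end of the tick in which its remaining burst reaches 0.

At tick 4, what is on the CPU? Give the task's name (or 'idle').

t=0: vr[A=0] → run A
t=1: vr[A=1024/1277 B=1024/1277] → run A
t=2: vr[A=2048/1277 B=1024/1277 F=1024/1277] → run B
t=3: vr[A=2048/1277 B=923136/335851 F=1024/1277] → run F
t=4: vr[A=2048/1277 B=923136/335851 F=923136/335851] → run A
t=5: vr[B=923136/335851 F=923136/335851] → run B
t=6: vr[B=1576960/335851 F=923136/335851] → run F
t=7: vr[B=1576960/335851 F=1576960/335851] → run B
t=8: vr[B=2230784/335851 F=1576960/335851] → run F
t=9: vr[B=2230784/335851 F=2230784/335851] → run B
t=10: vr[B=2884608/335851 F=2230784/335851] → run F
t=11: vr[B=2884608/335851] → run B
t=12: vr[B=3538432/335851] → run B
t=13: (idle)
t=14: (idle)

running at tick 4 = A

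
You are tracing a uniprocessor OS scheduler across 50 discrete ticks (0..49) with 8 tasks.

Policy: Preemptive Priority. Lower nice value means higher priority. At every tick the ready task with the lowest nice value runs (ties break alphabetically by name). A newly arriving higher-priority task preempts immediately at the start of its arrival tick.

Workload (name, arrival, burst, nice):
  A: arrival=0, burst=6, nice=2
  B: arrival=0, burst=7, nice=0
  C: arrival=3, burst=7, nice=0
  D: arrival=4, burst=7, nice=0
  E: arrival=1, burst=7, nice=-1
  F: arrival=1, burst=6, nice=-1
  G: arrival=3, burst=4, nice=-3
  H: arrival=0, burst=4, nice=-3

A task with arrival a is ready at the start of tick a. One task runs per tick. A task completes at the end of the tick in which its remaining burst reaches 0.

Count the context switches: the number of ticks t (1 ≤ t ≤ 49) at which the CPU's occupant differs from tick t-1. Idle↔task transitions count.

t=0: ready={A,B,H} → run H
t=1: ready={A,B,E,F,H} → run H
t=2: ready={A,B,E,F,H} → run H
t=3: ready={A,B,C,E,F,G,H} → run G
t=4: ready={A,B,C,D,E,F,G,H} → run G
t=5: ready={A,B,C,D,E,F,G,H} → run G
t=6: ready={A,B,C,D,E,F,G,H} → run G
t=7: ready={A,B,C,D,E,F,H} → run H
t=8: ready={A,B,C,D,E,F} → run E
t=9: ready={A,B,C,D,E,F} → run E
t=10: ready={A,B,C,D,E,F} → run E
t=11: ready={A,B,C,D,E,F} → run E
t=12: ready={A,B,C,D,E,F} → run E
t=13: ready={A,B,C,D,E,F} → run E
t=14: ready={A,B,C,D,E,F} → run E
t=15: ready={A,B,C,D,F} → run F
t=16: ready={A,B,C,D,F} → run F
t=17: ready={A,B,C,D,F} → run F
t=18: ready={A,B,C,D,F} → run F
t=19: ready={A,B,C,D,F} → run F
t=20: ready={A,B,C,D,F} → run F
t=21: ready={A,B,C,D} → run B
t=22: ready={A,B,C,D} → run B
t=23: ready={A,B,C,D} → run B
t=24: ready={A,B,C,D} → run B
t=25: ready={A,B,C,D} → run B
t=26: ready={A,B,C,D} → run B
t=27: ready={A,B,C,D} → run B
t=28: ready={A,C,D} → run C
t=29: ready={A,C,D} → run C
t=30: ready={A,C,D} → run C
t=31: ready={A,C,D} → run C
t=32: ready={A,C,D} → run C
t=33: ready={A,C,D} → run C
t=34: ready={A,C,D} → run C
t=35: ready={A,D} → run D
t=36: ready={A,D} → run D
t=37: ready={A,D} → run D
t=38: ready={A,D} → run D
t=39: ready={A,D} → run D
t=40: ready={A,D} → run D
t=41: ready={A,D} → run D
t=42: ready={A} → run A
t=43: ready={A} → run A
t=44: ready={A} → run A
t=45: ready={A} → run A
t=46: ready={A} → run A
t=47: ready={A} → run A
t=48: (idle)
t=49: (idle)

context switches = 9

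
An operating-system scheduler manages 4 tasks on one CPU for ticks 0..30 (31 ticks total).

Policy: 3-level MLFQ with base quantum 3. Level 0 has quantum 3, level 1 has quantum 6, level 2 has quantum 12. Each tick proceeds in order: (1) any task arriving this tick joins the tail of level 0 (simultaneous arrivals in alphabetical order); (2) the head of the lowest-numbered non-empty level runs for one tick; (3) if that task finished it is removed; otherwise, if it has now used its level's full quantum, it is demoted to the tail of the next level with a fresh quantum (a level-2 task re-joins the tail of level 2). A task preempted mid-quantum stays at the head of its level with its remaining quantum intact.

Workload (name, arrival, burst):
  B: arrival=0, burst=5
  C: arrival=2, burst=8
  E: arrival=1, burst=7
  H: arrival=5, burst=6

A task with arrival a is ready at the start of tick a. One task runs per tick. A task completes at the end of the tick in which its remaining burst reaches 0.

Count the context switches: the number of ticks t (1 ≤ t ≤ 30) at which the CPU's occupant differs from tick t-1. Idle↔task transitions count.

context switches = 8

t=0: L0/L1/L2 = B/-/- → run B
t=1: L0/L1/L2 = BE/-/- → run B
t=2: L0/L1/L2 = BEC/-/- → run B
t=3: L0/L1/L2 = EC/B/- → run E
t=4: L0/L1/L2 = EC/B/- → run E
t=5: L0/L1/L2 = ECH/B/- → run E
t=6: L0/L1/L2 = CH/BE/- → run C
t=7: L0/L1/L2 = CH/BE/- → run C
t=8: L0/L1/L2 = CH/BE/- → run C
t=9: L0/L1/L2 = H/BEC/- → run H
t=10: L0/L1/L2 = H/BEC/- → run H
t=11: L0/L1/L2 = H/BEC/- → run H
t=12: L0/L1/L2 = -/BECH/- → run B
t=13: L0/L1/L2 = -/BECH/- → run B
t=14: L0/L1/L2 = -/ECH/- → run E
t=15: L0/L1/L2 = -/ECH/- → run E
t=16: L0/L1/L2 = -/ECH/- → run E
t=17: L0/L1/L2 = -/ECH/- → run E
t=18: L0/L1/L2 = -/CH/- → run C
t=19: L0/L1/L2 = -/CH/- → run C
t=20: L0/L1/L2 = -/CH/- → run C
t=21: L0/L1/L2 = -/CH/- → run C
t=22: L0/L1/L2 = -/CH/- → run C
t=23: L0/L1/L2 = -/H/- → run H
t=24: L0/L1/L2 = -/H/- → run H
t=25: L0/L1/L2 = -/H/- → run H
t=26: (idle)
t=27: (idle)
t=28: (idle)
t=29: (idle)
t=30: (idle)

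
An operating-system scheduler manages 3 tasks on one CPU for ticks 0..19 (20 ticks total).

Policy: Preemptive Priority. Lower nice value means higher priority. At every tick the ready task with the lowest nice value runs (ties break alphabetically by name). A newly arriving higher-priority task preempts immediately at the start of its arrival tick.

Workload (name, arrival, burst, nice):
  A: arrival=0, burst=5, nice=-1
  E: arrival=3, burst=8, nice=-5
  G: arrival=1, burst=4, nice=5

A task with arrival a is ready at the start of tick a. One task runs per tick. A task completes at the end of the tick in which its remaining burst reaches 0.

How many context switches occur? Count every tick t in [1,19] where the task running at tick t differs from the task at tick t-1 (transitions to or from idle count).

context switches = 4

t=0: ready={A} → run A
t=1: ready={A,G} → run A
t=2: ready={A,G} → run A
t=3: ready={A,E,G} → run E
t=4: ready={A,E,G} → run E
t=5: ready={A,E,G} → run E
t=6: ready={A,E,G} → run E
t=7: ready={A,E,G} → run E
t=8: ready={A,E,G} → run E
t=9: ready={A,E,G} → run E
t=10: ready={A,E,G} → run E
t=11: ready={A,G} → run A
t=12: ready={A,G} → run A
t=13: ready={G} → run G
t=14: ready={G} → run G
t=15: ready={G} → run G
t=16: ready={G} → run G
t=17: (idle)
t=18: (idle)
t=19: (idle)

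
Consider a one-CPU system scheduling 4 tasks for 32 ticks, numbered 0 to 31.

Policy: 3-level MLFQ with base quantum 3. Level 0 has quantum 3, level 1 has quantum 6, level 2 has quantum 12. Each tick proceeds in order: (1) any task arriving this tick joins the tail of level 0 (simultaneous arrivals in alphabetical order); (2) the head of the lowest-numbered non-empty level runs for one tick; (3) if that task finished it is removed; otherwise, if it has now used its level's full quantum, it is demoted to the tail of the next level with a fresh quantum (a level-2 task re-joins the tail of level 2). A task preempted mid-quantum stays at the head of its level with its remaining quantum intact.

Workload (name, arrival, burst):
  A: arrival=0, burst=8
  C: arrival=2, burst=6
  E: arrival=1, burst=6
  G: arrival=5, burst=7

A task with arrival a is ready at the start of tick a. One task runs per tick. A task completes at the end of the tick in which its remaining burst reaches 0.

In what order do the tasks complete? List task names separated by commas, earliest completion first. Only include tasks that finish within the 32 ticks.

completion order = A, E, C, G

t=0: L0/L1/L2 = A/-/- → run A
t=1: L0/L1/L2 = AE/-/- → run A
t=2: L0/L1/L2 = AEC/-/- → run A
t=3: L0/L1/L2 = EC/A/- → run E
t=4: L0/L1/L2 = EC/A/- → run E
t=5: L0/L1/L2 = ECG/A/- → run E
t=6: L0/L1/L2 = CG/AE/- → run C
t=7: L0/L1/L2 = CG/AE/- → run C
t=8: L0/L1/L2 = CG/AE/- → run C
t=9: L0/L1/L2 = G/AEC/- → run G
t=10: L0/L1/L2 = G/AEC/- → run G
t=11: L0/L1/L2 = G/AEC/- → run G
t=12: L0/L1/L2 = -/AECG/- → run A
t=13: L0/L1/L2 = -/AECG/- → run A
t=14: L0/L1/L2 = -/AECG/- → run A
t=15: L0/L1/L2 = -/AECG/- → run A
t=16: L0/L1/L2 = -/AECG/- → run A
t=17: L0/L1/L2 = -/ECG/- → run E
t=18: L0/L1/L2 = -/ECG/- → run E
t=19: L0/L1/L2 = -/ECG/- → run E
t=20: L0/L1/L2 = -/CG/- → run C
t=21: L0/L1/L2 = -/CG/- → run C
t=22: L0/L1/L2 = -/CG/- → run C
t=23: L0/L1/L2 = -/G/- → run G
t=24: L0/L1/L2 = -/G/- → run G
t=25: L0/L1/L2 = -/G/- → run G
t=26: L0/L1/L2 = -/G/- → run G
t=27: (idle)
t=28: (idle)
t=29: (idle)
t=30: (idle)
t=31: (idle)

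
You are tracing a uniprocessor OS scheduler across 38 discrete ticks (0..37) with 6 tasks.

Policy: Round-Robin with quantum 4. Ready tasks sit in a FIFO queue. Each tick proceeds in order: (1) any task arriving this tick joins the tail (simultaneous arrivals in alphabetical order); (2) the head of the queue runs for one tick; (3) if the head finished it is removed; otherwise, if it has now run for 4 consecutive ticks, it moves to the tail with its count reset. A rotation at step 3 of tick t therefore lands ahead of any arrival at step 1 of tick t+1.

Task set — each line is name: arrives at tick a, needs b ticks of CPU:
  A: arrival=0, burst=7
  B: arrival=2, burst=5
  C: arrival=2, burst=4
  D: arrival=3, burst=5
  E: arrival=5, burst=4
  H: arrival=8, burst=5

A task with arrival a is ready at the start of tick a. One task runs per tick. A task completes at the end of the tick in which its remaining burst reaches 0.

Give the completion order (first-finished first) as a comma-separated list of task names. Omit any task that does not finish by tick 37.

completion order = C, A, E, B, D, H

t=0: queue=[A] q_used=0 → run A
t=1: queue=[A] q_used=1 → run A
t=2: queue=[A,B,C] q_used=2 → run A
t=3: queue=[A,B,C,D] q_used=3 → run A
t=4: queue=[B,C,D,A] q_used=0 → run B
t=5: queue=[B,C,D,A,E] q_used=1 → run B
t=6: queue=[B,C,D,A,E] q_used=2 → run B
t=7: queue=[B,C,D,A,E] q_used=3 → run B
t=8: queue=[C,D,A,E,B,H] q_used=0 → run C
t=9: queue=[C,D,A,E,B,H] q_used=1 → run C
t=10: queue=[C,D,A,E,B,H] q_used=2 → run C
t=11: queue=[C,D,A,E,B,H] q_used=3 → run C
t=12: queue=[D,A,E,B,H] q_used=0 → run D
t=13: queue=[D,A,E,B,H] q_used=1 → run D
t=14: queue=[D,A,E,B,H] q_used=2 → run D
t=15: queue=[D,A,E,B,H] q_used=3 → run D
t=16: queue=[A,E,B,H,D] q_used=0 → run A
t=17: queue=[A,E,B,H,D] q_used=1 → run A
t=18: queue=[A,E,B,H,D] q_used=2 → run A
t=19: queue=[E,B,H,D] q_used=0 → run E
t=20: queue=[E,B,H,D] q_used=1 → run E
t=21: queue=[E,B,H,D] q_used=2 → run E
t=22: queue=[E,B,H,D] q_used=3 → run E
t=23: queue=[B,H,D] q_used=0 → run B
t=24: queue=[H,D] q_used=0 → run H
t=25: queue=[H,D] q_used=1 → run H
t=26: queue=[H,D] q_used=2 → run H
t=27: queue=[H,D] q_used=3 → run H
t=28: queue=[D,H] q_used=0 → run D
t=29: queue=[H] q_used=0 → run H
t=30: (idle)
t=31: (idle)
t=32: (idle)
t=33: (idle)
t=34: (idle)
t=35: (idle)
t=36: (idle)
t=37: (idle)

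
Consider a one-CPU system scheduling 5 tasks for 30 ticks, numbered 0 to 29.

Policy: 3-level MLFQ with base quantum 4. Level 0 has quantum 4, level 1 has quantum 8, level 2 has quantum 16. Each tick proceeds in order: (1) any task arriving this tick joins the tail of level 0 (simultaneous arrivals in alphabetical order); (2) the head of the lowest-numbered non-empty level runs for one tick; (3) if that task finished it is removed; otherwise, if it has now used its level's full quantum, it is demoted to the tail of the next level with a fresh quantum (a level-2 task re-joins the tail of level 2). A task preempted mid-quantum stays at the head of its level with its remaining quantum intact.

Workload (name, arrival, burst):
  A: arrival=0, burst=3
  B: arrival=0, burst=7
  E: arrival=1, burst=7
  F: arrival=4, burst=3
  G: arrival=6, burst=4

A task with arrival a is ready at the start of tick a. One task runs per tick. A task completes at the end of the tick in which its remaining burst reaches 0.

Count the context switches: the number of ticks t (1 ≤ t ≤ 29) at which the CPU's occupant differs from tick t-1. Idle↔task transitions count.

t=0: L0/L1/L2 = AB/-/- → run A
t=1: L0/L1/L2 = ABE/-/- → run A
t=2: L0/L1/L2 = ABE/-/- → run A
t=3: L0/L1/L2 = BE/-/- → run B
t=4: L0/L1/L2 = BEF/-/- → run B
t=5: L0/L1/L2 = BEF/-/- → run B
t=6: L0/L1/L2 = BEFG/-/- → run B
t=7: L0/L1/L2 = EFG/B/- → run E
t=8: L0/L1/L2 = EFG/B/- → run E
t=9: L0/L1/L2 = EFG/B/- → run E
t=10: L0/L1/L2 = EFG/B/- → run E
t=11: L0/L1/L2 = FG/BE/- → run F
t=12: L0/L1/L2 = FG/BE/- → run F
t=13: L0/L1/L2 = FG/BE/- → run F
t=14: L0/L1/L2 = G/BE/- → run G
t=15: L0/L1/L2 = G/BE/- → run G
t=16: L0/L1/L2 = G/BE/- → run G
t=17: L0/L1/L2 = G/BE/- → run G
t=18: L0/L1/L2 = -/BE/- → run B
t=19: L0/L1/L2 = -/BE/- → run B
t=20: L0/L1/L2 = -/BE/- → run B
t=21: L0/L1/L2 = -/E/- → run E
t=22: L0/L1/L2 = -/E/- → run E
t=23: L0/L1/L2 = -/E/- → run E
t=24: (idle)
t=25: (idle)
t=26: (idle)
t=27: (idle)
t=28: (idle)
t=29: (idle)

context switches = 7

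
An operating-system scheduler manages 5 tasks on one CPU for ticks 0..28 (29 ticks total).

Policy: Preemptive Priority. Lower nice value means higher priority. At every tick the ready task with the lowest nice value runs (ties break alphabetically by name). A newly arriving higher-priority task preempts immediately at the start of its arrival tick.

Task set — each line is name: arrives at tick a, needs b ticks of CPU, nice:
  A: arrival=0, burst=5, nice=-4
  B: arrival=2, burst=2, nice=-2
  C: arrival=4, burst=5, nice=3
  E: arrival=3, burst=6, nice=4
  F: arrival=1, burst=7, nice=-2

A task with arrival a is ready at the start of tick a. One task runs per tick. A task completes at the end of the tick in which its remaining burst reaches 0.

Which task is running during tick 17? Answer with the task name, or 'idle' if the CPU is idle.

t=0: ready={A} → run A
t=1: ready={A,F} → run A
t=2: ready={A,B,F} → run A
t=3: ready={A,B,E,F} → run A
t=4: ready={A,B,C,E,F} → run A
t=5: ready={B,C,E,F} → run B
t=6: ready={B,C,E,F} → run B
t=7: ready={C,E,F} → run F
t=8: ready={C,E,F} → run F
t=9: ready={C,E,F} → run F
t=10: ready={C,E,F} → run F
t=11: ready={C,E,F} → run F
t=12: ready={C,E,F} → run F
t=13: ready={C,E,F} → run F
t=14: ready={C,E} → run C
t=15: ready={C,E} → run C
t=16: ready={C,E} → run C
t=17: ready={C,E} → run C
t=18: ready={C,E} → run C
t=19: ready={E} → run E
t=20: ready={E} → run E
t=21: ready={E} → run E
t=22: ready={E} → run E
t=23: ready={E} → run E
t=24: ready={E} → run E
t=25: (idle)
t=26: (idle)
t=27: (idle)
t=28: (idle)

running at tick 17 = C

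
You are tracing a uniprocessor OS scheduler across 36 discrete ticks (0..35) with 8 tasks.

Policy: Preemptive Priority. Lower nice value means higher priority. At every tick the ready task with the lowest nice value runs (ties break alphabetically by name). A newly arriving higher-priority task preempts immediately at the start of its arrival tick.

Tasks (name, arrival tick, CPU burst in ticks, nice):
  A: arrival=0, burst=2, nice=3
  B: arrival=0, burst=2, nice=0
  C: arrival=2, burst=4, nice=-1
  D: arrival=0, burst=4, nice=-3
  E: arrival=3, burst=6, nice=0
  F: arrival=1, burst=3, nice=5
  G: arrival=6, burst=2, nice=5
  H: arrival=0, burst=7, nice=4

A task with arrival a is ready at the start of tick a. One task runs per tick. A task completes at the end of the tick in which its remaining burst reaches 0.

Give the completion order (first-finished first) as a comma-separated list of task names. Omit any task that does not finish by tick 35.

t=0: ready={A,B,D,H} → run D
t=1: ready={A,B,D,F,H} → run D
t=2: ready={A,B,C,D,F,H} → run D
t=3: ready={A,B,C,D,E,F,H} → run D
t=4: ready={A,B,C,E,F,H} → run C
t=5: ready={A,B,C,E,F,H} → run C
t=6: ready={A,B,C,E,F,G,H} → run C
t=7: ready={A,B,C,E,F,G,H} → run C
t=8: ready={A,B,E,F,G,H} → run B
t=9: ready={A,B,E,F,G,H} → run B
t=10: ready={A,E,F,G,H} → run E
t=11: ready={A,E,F,G,H} → run E
t=12: ready={A,E,F,G,H} → run E
t=13: ready={A,E,F,G,H} → run E
t=14: ready={A,E,F,G,H} → run E
t=15: ready={A,E,F,G,H} → run E
t=16: ready={A,F,G,H} → run A
t=17: ready={A,F,G,H} → run A
t=18: ready={F,G,H} → run H
t=19: ready={F,G,H} → run H
t=20: ready={F,G,H} → run H
t=21: ready={F,G,H} → run H
t=22: ready={F,G,H} → run H
t=23: ready={F,G,H} → run H
t=24: ready={F,G,H} → run H
t=25: ready={F,G} → run F
t=26: ready={F,G} → run F
t=27: ready={F,G} → run F
t=28: ready={G} → run G
t=29: ready={G} → run G
t=30: (idle)
t=31: (idle)
t=32: (idle)
t=33: (idle)
t=34: (idle)
t=35: (idle)

completion order = D, C, B, E, A, H, F, G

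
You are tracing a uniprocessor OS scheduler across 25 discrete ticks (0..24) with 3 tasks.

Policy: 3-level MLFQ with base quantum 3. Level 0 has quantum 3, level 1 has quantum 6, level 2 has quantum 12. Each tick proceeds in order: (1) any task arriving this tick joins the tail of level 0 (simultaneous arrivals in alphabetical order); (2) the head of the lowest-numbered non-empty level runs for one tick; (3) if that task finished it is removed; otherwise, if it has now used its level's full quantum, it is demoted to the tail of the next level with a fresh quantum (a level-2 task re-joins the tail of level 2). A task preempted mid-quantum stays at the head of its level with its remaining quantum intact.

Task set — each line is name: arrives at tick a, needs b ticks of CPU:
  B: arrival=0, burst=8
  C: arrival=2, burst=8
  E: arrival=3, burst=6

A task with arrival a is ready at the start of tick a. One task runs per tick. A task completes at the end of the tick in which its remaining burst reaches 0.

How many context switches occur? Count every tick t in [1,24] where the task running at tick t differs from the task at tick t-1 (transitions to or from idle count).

t=0: L0/L1/L2 = B/-/- → run B
t=1: L0/L1/L2 = B/-/- → run B
t=2: L0/L1/L2 = BC/-/- → run B
t=3: L0/L1/L2 = CE/B/- → run C
t=4: L0/L1/L2 = CE/B/- → run C
t=5: L0/L1/L2 = CE/B/- → run C
t=6: L0/L1/L2 = E/BC/- → run E
t=7: L0/L1/L2 = E/BC/- → run E
t=8: L0/L1/L2 = E/BC/- → run E
t=9: L0/L1/L2 = -/BCE/- → run B
t=10: L0/L1/L2 = -/BCE/- → run B
t=11: L0/L1/L2 = -/BCE/- → run B
t=12: L0/L1/L2 = -/BCE/- → run B
t=13: L0/L1/L2 = -/BCE/- → run B
t=14: L0/L1/L2 = -/CE/- → run C
t=15: L0/L1/L2 = -/CE/- → run C
t=16: L0/L1/L2 = -/CE/- → run C
t=17: L0/L1/L2 = -/CE/- → run C
t=18: L0/L1/L2 = -/CE/- → run C
t=19: L0/L1/L2 = -/E/- → run E
t=20: L0/L1/L2 = -/E/- → run E
t=21: L0/L1/L2 = -/E/- → run E
t=22: (idle)
t=23: (idle)
t=24: (idle)

context switches = 6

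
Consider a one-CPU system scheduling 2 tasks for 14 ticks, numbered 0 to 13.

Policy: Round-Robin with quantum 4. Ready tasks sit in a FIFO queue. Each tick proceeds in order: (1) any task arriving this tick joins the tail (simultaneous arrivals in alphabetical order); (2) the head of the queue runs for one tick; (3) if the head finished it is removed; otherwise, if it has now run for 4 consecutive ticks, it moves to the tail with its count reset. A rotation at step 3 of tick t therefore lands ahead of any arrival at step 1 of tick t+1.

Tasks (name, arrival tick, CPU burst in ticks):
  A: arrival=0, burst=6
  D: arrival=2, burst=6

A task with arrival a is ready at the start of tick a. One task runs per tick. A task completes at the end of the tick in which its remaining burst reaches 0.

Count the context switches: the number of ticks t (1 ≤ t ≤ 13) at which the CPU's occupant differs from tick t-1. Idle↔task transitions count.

t=0: queue=[A] q_used=0 → run A
t=1: queue=[A] q_used=1 → run A
t=2: queue=[A,D] q_used=2 → run A
t=3: queue=[A,D] q_used=3 → run A
t=4: queue=[D,A] q_used=0 → run D
t=5: queue=[D,A] q_used=1 → run D
t=6: queue=[D,A] q_used=2 → run D
t=7: queue=[D,A] q_used=3 → run D
t=8: queue=[A,D] q_used=0 → run A
t=9: queue=[A,D] q_used=1 → run A
t=10: queue=[D] q_used=0 → run D
t=11: queue=[D] q_used=1 → run D
t=12: (idle)
t=13: (idle)

context switches = 4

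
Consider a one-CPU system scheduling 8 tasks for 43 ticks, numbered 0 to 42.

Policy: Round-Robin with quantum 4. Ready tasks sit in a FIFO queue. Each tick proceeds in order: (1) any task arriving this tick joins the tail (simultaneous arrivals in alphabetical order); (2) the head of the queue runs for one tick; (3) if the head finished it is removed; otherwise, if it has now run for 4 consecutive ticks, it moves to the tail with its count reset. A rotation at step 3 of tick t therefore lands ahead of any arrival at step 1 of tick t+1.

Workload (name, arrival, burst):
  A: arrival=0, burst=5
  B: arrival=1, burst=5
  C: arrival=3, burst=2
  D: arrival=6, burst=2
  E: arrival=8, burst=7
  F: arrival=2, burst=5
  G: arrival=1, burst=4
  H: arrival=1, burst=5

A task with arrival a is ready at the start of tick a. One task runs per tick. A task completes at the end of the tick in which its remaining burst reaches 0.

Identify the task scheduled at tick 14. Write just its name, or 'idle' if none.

running at tick 14 = H

t=0: queue=[A] q_used=0 → run A
t=1: queue=[A,B,G,H] q_used=1 → run A
t=2: queue=[A,B,G,H,F] q_used=2 → run A
t=3: queue=[A,B,G,H,F,C] q_used=3 → run A
t=4: queue=[B,G,H,F,C,A] q_used=0 → run B
t=5: queue=[B,G,H,F,C,A] q_used=1 → run B
t=6: queue=[B,G,H,F,C,A,D] q_used=2 → run B
t=7: queue=[B,G,H,F,C,A,D] q_used=3 → run B
t=8: queue=[G,H,F,C,A,D,B,E] q_used=0 → run G
t=9: queue=[G,H,F,C,A,D,B,E] q_used=1 → run G
t=10: queue=[G,H,F,C,A,D,B,E] q_used=2 → run G
t=11: queue=[G,H,F,C,A,D,B,E] q_used=3 → run G
t=12: queue=[H,F,C,A,D,B,E] q_used=0 → run H
t=13: queue=[H,F,C,A,D,B,E] q_used=1 → run H
t=14: queue=[H,F,C,A,D,B,E] q_used=2 → run H
t=15: queue=[H,F,C,A,D,B,E] q_used=3 → run H
t=16: queue=[F,C,A,D,B,E,H] q_used=0 → run F
t=17: queue=[F,C,A,D,B,E,H] q_used=1 → run F
t=18: queue=[F,C,A,D,B,E,H] q_used=2 → run F
t=19: queue=[F,C,A,D,B,E,H] q_used=3 → run F
t=20: queue=[C,A,D,B,E,H,F] q_used=0 → run C
t=21: queue=[C,A,D,B,E,H,F] q_used=1 → run C
t=22: queue=[A,D,B,E,H,F] q_used=0 → run A
t=23: queue=[D,B,E,H,F] q_used=0 → run D
t=24: queue=[D,B,E,H,F] q_used=1 → run D
t=25: queue=[B,E,H,F] q_used=0 → run B
t=26: queue=[E,H,F] q_used=0 → run E
t=27: queue=[E,H,F] q_used=1 → run E
t=28: queue=[E,H,F] q_used=2 → run E
t=29: queue=[E,H,F] q_used=3 → run E
t=30: queue=[H,F,E] q_used=0 → run H
t=31: queue=[F,E] q_used=0 → run F
t=32: queue=[E] q_used=0 → run E
t=33: queue=[E] q_used=1 → run E
t=34: queue=[E] q_used=2 → run E
t=35: (idle)
t=36: (idle)
t=37: (idle)
t=38: (idle)
t=39: (idle)
t=40: (idle)
t=41: (idle)
t=42: (idle)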